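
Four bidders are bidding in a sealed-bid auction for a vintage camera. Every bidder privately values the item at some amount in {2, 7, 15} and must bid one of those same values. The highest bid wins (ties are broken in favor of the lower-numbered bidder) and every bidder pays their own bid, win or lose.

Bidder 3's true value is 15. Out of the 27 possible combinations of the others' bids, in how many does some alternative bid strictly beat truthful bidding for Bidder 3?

17

Others bid (2, 2, 2): truth gives 0; bid 7 gives 8 > 0. Violating.
Others bid (2, 2, 7): truth gives 0; bid 7 gives 8 > 0. Violating.
Others bid (2, 15, 2): truth gives -15; bid 2 gives -2 > -15. Violating.
Others bid (2, 15, 7): truth gives -15; bid 2 gives -2 > -15. Violating.
Others bid (2, 2, 15): truth gives 0; no alternative beats it.
Others bid (2, 7, 2): truth gives 0; no alternative beats it.
(Checking all 27 profiles: 17 have a profitable deviation, 10 do not.)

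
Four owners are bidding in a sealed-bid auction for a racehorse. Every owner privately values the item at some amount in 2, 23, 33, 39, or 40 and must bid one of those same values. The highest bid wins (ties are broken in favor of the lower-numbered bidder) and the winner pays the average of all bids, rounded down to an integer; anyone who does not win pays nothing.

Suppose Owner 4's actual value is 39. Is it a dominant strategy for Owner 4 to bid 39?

No

Consider the case where Owner 1 bids 2, Owner 2 bids 2 and Owner 3 bids 2.
Truthful bid 39: wins, pays 11, utility 39 - 11 = 28.
Bid 23 instead: wins, pays 7, utility 39 - 7 = 32.
Since 32 > 28, bidding 23 is strictly better here, so truthful bidding is not dominant.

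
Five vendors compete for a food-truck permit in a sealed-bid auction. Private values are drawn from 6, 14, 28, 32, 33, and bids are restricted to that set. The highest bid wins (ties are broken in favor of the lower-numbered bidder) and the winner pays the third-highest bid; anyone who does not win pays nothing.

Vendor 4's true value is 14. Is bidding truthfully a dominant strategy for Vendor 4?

No

Consider the case where Vendor 1 bids 6, Vendor 2 bids 6, Vendor 3 bids 6 and Vendor 5 bids 28.
Truthful bid 14: loses, pays 0, utility 0.
Bid 28 instead: wins, pays 6, utility 14 - 6 = 8.
Since 8 > 0, bidding 28 is strictly better here, so truthful bidding is not dominant.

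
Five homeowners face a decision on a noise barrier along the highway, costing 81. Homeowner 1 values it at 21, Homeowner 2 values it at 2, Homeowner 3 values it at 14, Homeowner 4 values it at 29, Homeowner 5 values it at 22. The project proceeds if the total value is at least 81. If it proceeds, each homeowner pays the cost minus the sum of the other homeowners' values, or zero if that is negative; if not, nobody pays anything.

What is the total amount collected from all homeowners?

58

Total value 88 ≥ cost 81, so it is built.
Homeowner 1: others sum to 67; max(0, 81 - 67) = 14.
Homeowner 2: others sum to 86; max(0, 81 - 86) = 0.
Homeowner 3: others sum to 74; max(0, 81 - 74) = 7.
Homeowner 4: others sum to 59; max(0, 81 - 59) = 22.
Homeowner 5: others sum to 66; max(0, 81 - 66) = 15.
Total collected = 14 + 0 + 7 + 22 + 15 = 58.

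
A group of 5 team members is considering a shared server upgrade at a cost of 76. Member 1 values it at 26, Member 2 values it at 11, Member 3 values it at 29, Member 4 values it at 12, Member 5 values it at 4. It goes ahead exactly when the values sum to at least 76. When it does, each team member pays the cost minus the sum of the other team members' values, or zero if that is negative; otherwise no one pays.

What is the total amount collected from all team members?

Total value 82 ≥ cost 76, so it is built.
Member 1: others sum to 56; max(0, 76 - 56) = 20.
Member 2: others sum to 71; max(0, 76 - 71) = 5.
Member 3: others sum to 53; max(0, 76 - 53) = 23.
Member 4: others sum to 70; max(0, 76 - 70) = 6.
Member 5: others sum to 78; max(0, 76 - 78) = 0.
Total collected = 20 + 5 + 23 + 6 + 0 = 54.

54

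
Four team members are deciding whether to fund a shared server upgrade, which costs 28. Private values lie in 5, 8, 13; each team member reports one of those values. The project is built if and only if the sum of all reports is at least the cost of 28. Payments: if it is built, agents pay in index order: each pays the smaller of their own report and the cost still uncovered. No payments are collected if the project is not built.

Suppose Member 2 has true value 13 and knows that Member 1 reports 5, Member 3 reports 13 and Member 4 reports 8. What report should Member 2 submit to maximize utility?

5

Report 5: project built, pays 5, utility 13 - 5 = 8.
Report 8: project built, pays 8, utility 13 - 8 = 5.
Report 13: project built, pays 13, utility 13 - 13 = 0.
The best choice is 5 with utility 8.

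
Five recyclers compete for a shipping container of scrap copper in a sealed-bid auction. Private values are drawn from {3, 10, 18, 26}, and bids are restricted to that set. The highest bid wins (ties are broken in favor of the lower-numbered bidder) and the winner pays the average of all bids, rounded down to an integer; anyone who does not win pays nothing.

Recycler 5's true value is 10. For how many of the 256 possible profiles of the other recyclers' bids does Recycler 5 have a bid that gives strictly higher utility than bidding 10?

10

Others bid (3, 3, 3, 10): truth gives 0; bid 18 gives 3 > 0. Violating.
Others bid (3, 3, 10, 3): truth gives 0; bid 18 gives 3 > 0. Violating.
Others bid (3, 3, 10, 10): truth gives 0; bid 18 gives 2 > 0. Violating.
Others bid (3, 10, 3, 3): truth gives 0; bid 18 gives 3 > 0. Violating.
Others bid (3, 3, 3, 3): truth gives 6; no alternative beats it.
Others bid (3, 3, 3, 18): truth gives 0; no alternative beats it.
(Checking all 256 profiles: 10 have a profitable deviation, 246 do not.)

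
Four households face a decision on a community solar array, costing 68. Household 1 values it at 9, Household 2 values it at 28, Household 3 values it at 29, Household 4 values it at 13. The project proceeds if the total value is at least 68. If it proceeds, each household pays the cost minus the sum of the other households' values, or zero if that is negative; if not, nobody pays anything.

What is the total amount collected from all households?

Total value 79 ≥ cost 68, so it is built.
Household 1: others sum to 70; max(0, 68 - 70) = 0.
Household 2: others sum to 51; max(0, 68 - 51) = 17.
Household 3: others sum to 50; max(0, 68 - 50) = 18.
Household 4: others sum to 66; max(0, 68 - 66) = 2.
Total collected = 0 + 17 + 18 + 2 = 37.

37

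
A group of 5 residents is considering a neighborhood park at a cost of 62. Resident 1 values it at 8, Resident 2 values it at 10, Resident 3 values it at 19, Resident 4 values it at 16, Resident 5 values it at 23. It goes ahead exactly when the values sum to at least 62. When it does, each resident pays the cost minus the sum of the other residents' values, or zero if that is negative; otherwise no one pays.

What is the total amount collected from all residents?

16

Total value 76 ≥ cost 62, so it is built.
Resident 1: others sum to 68; max(0, 62 - 68) = 0.
Resident 2: others sum to 66; max(0, 62 - 66) = 0.
Resident 3: others sum to 57; max(0, 62 - 57) = 5.
Resident 4: others sum to 60; max(0, 62 - 60) = 2.
Resident 5: others sum to 53; max(0, 62 - 53) = 9.
Total collected = 0 + 0 + 5 + 2 + 9 = 16.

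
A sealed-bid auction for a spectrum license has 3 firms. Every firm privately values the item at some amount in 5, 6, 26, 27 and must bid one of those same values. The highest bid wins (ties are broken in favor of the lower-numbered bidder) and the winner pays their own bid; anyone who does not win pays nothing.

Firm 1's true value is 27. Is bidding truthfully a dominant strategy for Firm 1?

No

Consider the case where Firm 2 bids 5 and Firm 3 bids 5.
Truthful bid 27: wins, pays 27, utility 27 - 27 = 0.
Bid 5 instead: wins, pays 5, utility 27 - 5 = 22.
Since 22 > 0, bidding 5 is strictly better here, so truthful bidding is not dominant.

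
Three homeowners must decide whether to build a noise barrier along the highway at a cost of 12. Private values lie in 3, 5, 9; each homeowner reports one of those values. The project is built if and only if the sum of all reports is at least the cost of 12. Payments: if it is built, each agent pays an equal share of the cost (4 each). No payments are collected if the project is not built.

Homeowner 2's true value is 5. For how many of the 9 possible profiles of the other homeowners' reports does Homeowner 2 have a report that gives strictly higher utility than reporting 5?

Others report (3, 3): truth gives 0; report 9 gives 1 > 0. Violating.
Others report (3, 5): truth gives 1; no alternative beats it.
Others report (3, 9): truth gives 1; no alternative beats it.
(Checking all 9 profiles: 1 has a profitable deviation, 8 do not.)

1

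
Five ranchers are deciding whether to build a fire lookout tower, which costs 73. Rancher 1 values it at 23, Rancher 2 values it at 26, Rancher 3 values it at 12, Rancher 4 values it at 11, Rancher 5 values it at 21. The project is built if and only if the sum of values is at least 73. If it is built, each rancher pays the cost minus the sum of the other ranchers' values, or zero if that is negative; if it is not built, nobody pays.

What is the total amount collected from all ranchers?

10

Total value 93 ≥ cost 73, so it is built.
Rancher 1: others sum to 70; max(0, 73 - 70) = 3.
Rancher 2: others sum to 67; max(0, 73 - 67) = 6.
Rancher 3: others sum to 81; max(0, 73 - 81) = 0.
Rancher 4: others sum to 82; max(0, 73 - 82) = 0.
Rancher 5: others sum to 72; max(0, 73 - 72) = 1.
Total collected = 3 + 6 + 0 + 0 + 1 = 10.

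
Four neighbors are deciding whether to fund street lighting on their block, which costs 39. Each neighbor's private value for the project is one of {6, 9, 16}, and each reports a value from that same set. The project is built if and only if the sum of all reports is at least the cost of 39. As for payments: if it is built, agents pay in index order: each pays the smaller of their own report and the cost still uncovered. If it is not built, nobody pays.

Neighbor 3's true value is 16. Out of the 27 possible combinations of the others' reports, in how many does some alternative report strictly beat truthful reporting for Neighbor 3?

16

Others report (6, 9, 16): truth gives 0; report 9 gives 7 > 0. Violating.
Others report (6, 16, 9): truth gives 0; report 9 gives 7 > 0. Violating.
Others report (6, 16, 16): truth gives 0; report 6 gives 10 > 0. Violating.
Others report (9, 6, 16): truth gives 0; report 9 gives 7 > 0. Violating.
Others report (6, 6, 6): truth gives 0; no alternative beats it.
Others report (6, 6, 9): truth gives 0; no alternative beats it.
(Checking all 27 profiles: 16 have a profitable deviation, 11 do not.)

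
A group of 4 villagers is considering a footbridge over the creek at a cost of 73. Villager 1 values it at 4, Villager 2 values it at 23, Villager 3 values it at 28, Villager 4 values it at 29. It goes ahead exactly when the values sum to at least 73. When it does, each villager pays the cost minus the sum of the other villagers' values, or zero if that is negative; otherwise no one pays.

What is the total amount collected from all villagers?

47

Total value 84 ≥ cost 73, so it is built.
Villager 1: others sum to 80; max(0, 73 - 80) = 0.
Villager 2: others sum to 61; max(0, 73 - 61) = 12.
Villager 3: others sum to 56; max(0, 73 - 56) = 17.
Villager 4: others sum to 55; max(0, 73 - 55) = 18.
Total collected = 0 + 12 + 17 + 18 = 47.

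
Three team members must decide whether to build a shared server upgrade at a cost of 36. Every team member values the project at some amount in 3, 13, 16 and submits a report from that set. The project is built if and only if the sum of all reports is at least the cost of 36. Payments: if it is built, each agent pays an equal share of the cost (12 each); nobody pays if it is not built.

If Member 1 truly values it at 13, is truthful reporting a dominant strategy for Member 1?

Yes

Check each profile of the others' reports and compare truth against every alternative report.
Others report (13, 13): truth gives 1, best alternative gives 1.
Others report (13, 16): truth gives 1, best alternative gives 1.
Others report (16, 13): truth gives 1, best alternative gives 1.
Others report (16, 16): truth gives 1, best alternative gives 1.
Others report (3, 3): truth gives 0, best alternative gives 0.
Others report (3, 13): truth gives 0, best alternative gives 0.
(Remaining 3 profiles checked similarly; truth is weakly best in each.)
In every case the truthful report is at least as good as any alternative, so it is a dominant strategy.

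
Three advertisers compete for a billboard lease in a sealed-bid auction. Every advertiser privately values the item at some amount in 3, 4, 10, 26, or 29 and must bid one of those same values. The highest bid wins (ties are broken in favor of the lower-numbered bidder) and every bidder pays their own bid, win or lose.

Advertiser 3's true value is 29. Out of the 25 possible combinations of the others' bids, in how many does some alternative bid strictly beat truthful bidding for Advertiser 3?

18

Others bid (3, 3): truth gives 0; bid 4 gives 25 > 0. Violating.
Others bid (3, 4): truth gives 0; bid 10 gives 19 > 0. Violating.
Others bid (3, 10): truth gives 0; bid 26 gives 3 > 0. Violating.
Others bid (3, 29): truth gives -29; bid 3 gives -3 > -29. Violating.
Others bid (3, 26): truth gives 0; no alternative beats it.
Others bid (4, 26): truth gives 0; no alternative beats it.
(Checking all 25 profiles: 18 have a profitable deviation, 7 do not.)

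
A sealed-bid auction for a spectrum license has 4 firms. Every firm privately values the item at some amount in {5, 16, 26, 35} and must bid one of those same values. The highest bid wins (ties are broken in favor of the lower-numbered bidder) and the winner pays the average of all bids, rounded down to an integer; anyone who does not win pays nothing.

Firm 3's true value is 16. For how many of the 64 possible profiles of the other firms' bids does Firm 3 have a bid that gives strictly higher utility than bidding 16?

Others bid (5, 5, 26): truth gives 0; bid 26 gives 1 > 0. Violating.
Others bid (5, 16, 5): truth gives 0; bid 26 gives 3 > 0. Violating.
Others bid (5, 16, 16): truth gives 0; bid 26 gives 1 > 0. Violating.
Others bid (16, 5, 5): truth gives 0; bid 26 gives 3 > 0. Violating.
Others bid (5, 5, 5): truth gives 9; no alternative beats it.
Others bid (5, 5, 16): truth gives 6; no alternative beats it.
(Checking all 64 profiles: 6 have a profitable deviation, 58 do not.)

6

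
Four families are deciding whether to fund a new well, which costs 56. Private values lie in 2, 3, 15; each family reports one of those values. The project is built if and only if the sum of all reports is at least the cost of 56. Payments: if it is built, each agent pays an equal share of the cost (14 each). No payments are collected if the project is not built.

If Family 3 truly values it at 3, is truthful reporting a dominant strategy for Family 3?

Check each profile of the others' reports and compare truth against every alternative report.
Others report (2, 2, 2): truth gives 0, best alternative gives 0.
Others report (2, 2, 3): truth gives 0, best alternative gives 0.
Others report (2, 2, 15): truth gives 0, best alternative gives 0.
Others report (2, 3, 2): truth gives 0, best alternative gives 0.
Others report (2, 3, 3): truth gives 0, best alternative gives 0.
Others report (2, 3, 15): truth gives 0, best alternative gives 0.
(Remaining 21 profiles checked similarly; truth is weakly best in each.)
In every case the truthful report is at least as good as any alternative, so it is a dominant strategy.

Yes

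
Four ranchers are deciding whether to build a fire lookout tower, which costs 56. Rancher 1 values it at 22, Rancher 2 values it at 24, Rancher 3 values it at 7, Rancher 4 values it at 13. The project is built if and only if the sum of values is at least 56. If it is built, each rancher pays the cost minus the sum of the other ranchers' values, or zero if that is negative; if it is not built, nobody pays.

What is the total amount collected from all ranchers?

29

Total value 66 ≥ cost 56, so it is built.
Rancher 1: others sum to 44; max(0, 56 - 44) = 12.
Rancher 2: others sum to 42; max(0, 56 - 42) = 14.
Rancher 3: others sum to 59; max(0, 56 - 59) = 0.
Rancher 4: others sum to 53; max(0, 56 - 53) = 3.
Total collected = 12 + 14 + 0 + 3 = 29.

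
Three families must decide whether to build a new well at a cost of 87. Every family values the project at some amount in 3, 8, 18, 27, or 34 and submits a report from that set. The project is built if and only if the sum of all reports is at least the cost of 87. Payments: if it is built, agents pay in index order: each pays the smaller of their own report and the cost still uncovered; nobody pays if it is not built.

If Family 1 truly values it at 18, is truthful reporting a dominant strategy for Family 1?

Check each profile of the others' reports and compare truth against every alternative report.
Others report (3, 3): truth gives 0, best alternative gives 0.
Others report (3, 8): truth gives 0, best alternative gives 0.
Others report (3, 18): truth gives 0, best alternative gives 0.
Others report (3, 27): truth gives 0, best alternative gives 0.
Others report (3, 34): truth gives 0, best alternative gives 0.
Others report (8, 3): truth gives 0, best alternative gives 0.
(Remaining 19 profiles checked similarly; truth is weakly best in each.)
In every case the truthful report is at least as good as any alternative, so it is a dominant strategy.

Yes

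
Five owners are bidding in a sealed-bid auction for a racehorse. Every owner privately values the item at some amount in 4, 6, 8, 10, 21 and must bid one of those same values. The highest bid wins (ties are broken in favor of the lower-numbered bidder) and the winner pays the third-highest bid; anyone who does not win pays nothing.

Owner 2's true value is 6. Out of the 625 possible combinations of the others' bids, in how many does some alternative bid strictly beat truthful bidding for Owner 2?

12

Others bid (4, 4, 4, 8): truth gives 0; bid 8 gives 2 > 0. Violating.
Others bid (4, 4, 4, 10): truth gives 0; bid 10 gives 2 > 0. Violating.
Others bid (4, 4, 4, 21): truth gives 0; bid 21 gives 2 > 0. Violating.
Others bid (4, 4, 8, 4): truth gives 0; bid 8 gives 2 > 0. Violating.
Others bid (4, 4, 4, 4): truth gives 2; no alternative beats it.
Others bid (4, 4, 4, 6): truth gives 2; no alternative beats it.
(Checking all 625 profiles: 12 have a profitable deviation, 613 do not.)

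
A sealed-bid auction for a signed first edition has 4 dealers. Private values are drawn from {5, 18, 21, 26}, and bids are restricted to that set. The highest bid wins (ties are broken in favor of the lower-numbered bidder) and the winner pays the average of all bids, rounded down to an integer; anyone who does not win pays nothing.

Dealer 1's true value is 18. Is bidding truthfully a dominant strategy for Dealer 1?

Consider the case where Dealer 2 bids 5, Dealer 3 bids 5 and Dealer 4 bids 5.
Truthful bid 18: wins, pays 8, utility 18 - 8 = 10.
Bid 5 instead: wins, pays 5, utility 18 - 5 = 13.
Since 13 > 10, bidding 5 is strictly better here, so truthful bidding is not dominant.

No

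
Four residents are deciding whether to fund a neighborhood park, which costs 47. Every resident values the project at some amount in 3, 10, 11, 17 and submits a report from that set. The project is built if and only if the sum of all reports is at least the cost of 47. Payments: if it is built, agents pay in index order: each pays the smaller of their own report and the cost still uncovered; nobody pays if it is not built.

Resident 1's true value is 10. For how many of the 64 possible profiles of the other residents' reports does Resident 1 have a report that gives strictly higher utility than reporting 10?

7

Others report (10, 17, 17): truth gives 0; report 3 gives 7 > 0. Violating.
Others report (11, 17, 17): truth gives 0; report 3 gives 7 > 0. Violating.
Others report (17, 10, 17): truth gives 0; report 3 gives 7 > 0. Violating.
Others report (17, 11, 17): truth gives 0; report 3 gives 7 > 0. Violating.
Others report (3, 3, 3): truth gives 0; no alternative beats it.
Others report (3, 3, 10): truth gives 0; no alternative beats it.
(Checking all 64 profiles: 7 have a profitable deviation, 57 do not.)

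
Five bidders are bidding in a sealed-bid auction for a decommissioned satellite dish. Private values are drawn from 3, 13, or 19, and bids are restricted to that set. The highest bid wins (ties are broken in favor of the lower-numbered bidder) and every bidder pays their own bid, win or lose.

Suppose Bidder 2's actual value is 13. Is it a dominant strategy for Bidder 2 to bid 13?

No

Consider the case where Bidder 1 bids 3, Bidder 3 bids 3, Bidder 4 bids 3 and Bidder 5 bids 19.
Truthful bid 13: loses but pays 13, utility -13.
Bid 3 instead: loses but pays 3, utility -3.
Since -3 > -13, bidding 3 is strictly better here, so truthful bidding is not dominant.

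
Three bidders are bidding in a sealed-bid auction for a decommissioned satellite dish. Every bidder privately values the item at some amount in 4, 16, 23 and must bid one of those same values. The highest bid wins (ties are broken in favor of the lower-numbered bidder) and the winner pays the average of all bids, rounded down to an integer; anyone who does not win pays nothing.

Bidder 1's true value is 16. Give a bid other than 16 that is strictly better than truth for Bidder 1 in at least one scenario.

Suppose Bidder 2 bids 4 and Bidder 3 bids 4.
Bid 16: wins, pays 8, utility 16 - 8 = 8.
Bid 4: wins, pays 4, utility 16 - 4 = 12.
So bidding 4 beats truth here (12 > 8).

4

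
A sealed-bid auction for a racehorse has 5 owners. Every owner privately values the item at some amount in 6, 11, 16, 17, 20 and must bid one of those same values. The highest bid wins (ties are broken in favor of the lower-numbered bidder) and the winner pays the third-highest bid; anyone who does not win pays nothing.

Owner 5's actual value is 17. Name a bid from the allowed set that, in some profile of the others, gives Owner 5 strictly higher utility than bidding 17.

20

Suppose Owner 1 bids 6, Owner 2 bids 6, Owner 3 bids 6 and Owner 4 bids 17.
Bid 17: loses, pays 0, utility 0.
Bid 20: wins, pays 6, utility 17 - 6 = 11.
So bidding 20 beats truth here (11 > 0).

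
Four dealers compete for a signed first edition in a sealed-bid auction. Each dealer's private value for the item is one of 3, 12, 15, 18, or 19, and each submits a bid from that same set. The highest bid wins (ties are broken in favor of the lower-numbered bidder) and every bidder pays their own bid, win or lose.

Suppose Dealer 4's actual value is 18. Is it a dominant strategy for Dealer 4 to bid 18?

No

Consider the case where Dealer 1 bids 3, Dealer 2 bids 3 and Dealer 3 bids 3.
Truthful bid 18: wins, pays 18, utility 18 - 18 = 0.
Bid 12 instead: wins, pays 12, utility 18 - 12 = 6.
Since 6 > 0, bidding 12 is strictly better here, so truthful bidding is not dominant.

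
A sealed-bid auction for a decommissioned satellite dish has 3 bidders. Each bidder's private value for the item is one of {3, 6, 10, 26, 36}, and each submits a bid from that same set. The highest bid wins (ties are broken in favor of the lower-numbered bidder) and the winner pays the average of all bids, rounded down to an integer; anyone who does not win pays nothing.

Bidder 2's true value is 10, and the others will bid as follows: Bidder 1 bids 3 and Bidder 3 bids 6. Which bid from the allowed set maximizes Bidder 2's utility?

6

Bid 3: loses, pays 0, utility 0.
Bid 6: wins, pays 5, utility 10 - 5 = 5.
Bid 10: wins, pays 6, utility 10 - 6 = 4.
Bid 26: wins, pays 11, utility 10 - 11 = -1.
Bid 36: wins, pays 15, utility 10 - 15 = -5.
The best choice is 6 with utility 5.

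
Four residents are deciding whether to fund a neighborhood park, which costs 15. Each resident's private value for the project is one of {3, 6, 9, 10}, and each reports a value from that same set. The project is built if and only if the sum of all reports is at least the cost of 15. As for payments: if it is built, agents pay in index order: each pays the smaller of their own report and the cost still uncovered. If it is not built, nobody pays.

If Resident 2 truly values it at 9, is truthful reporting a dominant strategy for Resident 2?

Consider the case where Resident 1 reports 3, Resident 3 reports 3 and Resident 4 reports 3.
Truthful report 9: project built, pays 9, utility 9 - 9 = 0.
Report 6 instead: project built, pays 6, utility 9 - 6 = 3.
Since 3 > 0, reporting 6 is strictly better here, so truthful reporting is not dominant.

No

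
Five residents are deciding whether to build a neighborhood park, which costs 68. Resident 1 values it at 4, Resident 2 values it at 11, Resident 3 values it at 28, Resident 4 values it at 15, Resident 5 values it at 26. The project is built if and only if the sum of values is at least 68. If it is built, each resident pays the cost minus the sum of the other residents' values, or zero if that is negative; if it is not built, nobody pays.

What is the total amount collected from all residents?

22

Total value 84 ≥ cost 68, so it is built.
Resident 1: others sum to 80; max(0, 68 - 80) = 0.
Resident 2: others sum to 73; max(0, 68 - 73) = 0.
Resident 3: others sum to 56; max(0, 68 - 56) = 12.
Resident 4: others sum to 69; max(0, 68 - 69) = 0.
Resident 5: others sum to 58; max(0, 68 - 58) = 10.
Total collected = 0 + 0 + 12 + 0 + 10 = 22.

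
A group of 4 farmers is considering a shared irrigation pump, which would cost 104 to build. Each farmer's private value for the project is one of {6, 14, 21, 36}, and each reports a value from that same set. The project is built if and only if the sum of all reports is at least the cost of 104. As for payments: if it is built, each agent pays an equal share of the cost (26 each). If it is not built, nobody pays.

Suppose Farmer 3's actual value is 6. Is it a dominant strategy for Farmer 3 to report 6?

Check each profile of the others' reports and compare truth against every alternative report.
Others report (21, 36, 36): truth gives 0, best alternative gives -20.
Others report (36, 21, 36): truth gives 0, best alternative gives -20.
Others report (36, 36, 21): truth gives 0, best alternative gives -20.
Others report (36, 36, 36): truth gives -20, best alternative gives -20.
Others report (6, 6, 6): truth gives 0, best alternative gives 0.
Others report (6, 6, 14): truth gives 0, best alternative gives 0.
(Remaining 58 profiles checked similarly; truth is weakly best in each.)
In every case the truthful report is at least as good as any alternative, so it is a dominant strategy.

Yes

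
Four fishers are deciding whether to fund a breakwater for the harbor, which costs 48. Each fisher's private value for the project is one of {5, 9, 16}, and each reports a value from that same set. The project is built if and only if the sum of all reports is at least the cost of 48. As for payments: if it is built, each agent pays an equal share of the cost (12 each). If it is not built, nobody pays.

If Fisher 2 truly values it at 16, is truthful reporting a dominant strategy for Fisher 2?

Yes

Check each profile of the others' reports and compare truth against every alternative report.
Others report (5, 16, 16): truth gives 4, best alternative gives 0.
Others report (9, 9, 16): truth gives 4, best alternative gives 0.
Others report (9, 16, 9): truth gives 4, best alternative gives 0.
Others report (16, 5, 16): truth gives 4, best alternative gives 0.
Others report (16, 9, 9): truth gives 4, best alternative gives 0.
Others report (16, 16, 5): truth gives 4, best alternative gives 0.
(Remaining 21 profiles checked similarly; truth is weakly best in each.)
In every case the truthful report is at least as good as any alternative, so it is a dominant strategy.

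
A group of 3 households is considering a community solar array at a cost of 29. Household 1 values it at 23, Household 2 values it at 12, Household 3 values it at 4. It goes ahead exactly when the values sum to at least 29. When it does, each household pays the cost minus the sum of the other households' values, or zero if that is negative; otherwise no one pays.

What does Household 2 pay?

Total value 39 ≥ cost 29, so the project is built.
The other households' values sum to 27.
Cost minus that sum is 29 - 27 = 2.

2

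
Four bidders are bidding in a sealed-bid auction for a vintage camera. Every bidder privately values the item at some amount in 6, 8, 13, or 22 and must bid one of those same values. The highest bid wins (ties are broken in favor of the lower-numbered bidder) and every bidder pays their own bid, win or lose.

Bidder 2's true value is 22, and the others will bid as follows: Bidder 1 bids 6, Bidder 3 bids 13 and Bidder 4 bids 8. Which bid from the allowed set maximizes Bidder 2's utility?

13

Bid 6: loses but pays 6, utility -6.
Bid 8: loses but pays 8, utility -8.
Bid 13: wins, pays 13, utility 22 - 13 = 9.
Bid 22: wins, pays 22, utility 22 - 22 = 0.
The best choice is 13 with utility 9.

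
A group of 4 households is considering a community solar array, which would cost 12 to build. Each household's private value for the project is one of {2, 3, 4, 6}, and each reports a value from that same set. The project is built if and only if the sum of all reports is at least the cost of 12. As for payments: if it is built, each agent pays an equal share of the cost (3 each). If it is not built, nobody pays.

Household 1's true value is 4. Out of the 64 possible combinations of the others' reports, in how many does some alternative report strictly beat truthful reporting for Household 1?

Others report (2, 2, 2): truth gives 0; report 6 gives 1 > 0. Violating.
Others report (2, 2, 3): truth gives 0; report 6 gives 1 > 0. Violating.
Others report (2, 3, 2): truth gives 0; report 6 gives 1 > 0. Violating.
Others report (3, 2, 2): truth gives 0; report 6 gives 1 > 0. Violating.
Others report (2, 2, 4): truth gives 1; no alternative beats it.
Others report (2, 2, 6): truth gives 1; no alternative beats it.
(Checking all 64 profiles: 4 have a profitable deviation, 60 do not.)

4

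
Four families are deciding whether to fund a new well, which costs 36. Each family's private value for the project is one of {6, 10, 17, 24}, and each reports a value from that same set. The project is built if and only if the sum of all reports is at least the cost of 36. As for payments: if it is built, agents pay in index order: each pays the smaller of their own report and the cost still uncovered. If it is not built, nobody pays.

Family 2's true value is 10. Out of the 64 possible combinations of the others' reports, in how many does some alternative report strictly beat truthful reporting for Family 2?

54

Others report (6, 6, 24): truth gives 0; report 6 gives 4 > 0. Violating.
Others report (6, 10, 17): truth gives 0; report 6 gives 4 > 0. Violating.
Others report (6, 10, 24): truth gives 0; report 6 gives 4 > 0. Violating.
Others report (6, 17, 10): truth gives 0; report 6 gives 4 > 0. Violating.
Others report (6, 6, 6): truth gives 0; no alternative beats it.
Others report (6, 6, 10): truth gives 0; no alternative beats it.
(Checking all 64 profiles: 54 have a profitable deviation, 10 do not.)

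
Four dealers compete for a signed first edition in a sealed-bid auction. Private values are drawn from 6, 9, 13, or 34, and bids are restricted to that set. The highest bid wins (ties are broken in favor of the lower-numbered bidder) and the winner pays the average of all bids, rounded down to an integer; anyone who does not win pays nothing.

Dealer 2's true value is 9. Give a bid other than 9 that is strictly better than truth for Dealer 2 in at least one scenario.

Suppose Dealer 1 bids 9, Dealer 3 bids 6 and Dealer 4 bids 6.
Bid 9: loses, pays 0, utility 0.
Bid 13: wins, pays 8, utility 9 - 8 = 1.
So bidding 13 beats truth here (1 > 0).

13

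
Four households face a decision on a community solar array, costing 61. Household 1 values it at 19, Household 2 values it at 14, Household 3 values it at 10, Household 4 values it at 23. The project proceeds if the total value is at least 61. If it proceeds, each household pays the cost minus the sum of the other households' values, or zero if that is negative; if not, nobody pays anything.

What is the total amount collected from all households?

Total value 66 ≥ cost 61, so it is built.
Household 1: others sum to 47; max(0, 61 - 47) = 14.
Household 2: others sum to 52; max(0, 61 - 52) = 9.
Household 3: others sum to 56; max(0, 61 - 56) = 5.
Household 4: others sum to 43; max(0, 61 - 43) = 18.
Total collected = 14 + 9 + 5 + 18 = 46.

46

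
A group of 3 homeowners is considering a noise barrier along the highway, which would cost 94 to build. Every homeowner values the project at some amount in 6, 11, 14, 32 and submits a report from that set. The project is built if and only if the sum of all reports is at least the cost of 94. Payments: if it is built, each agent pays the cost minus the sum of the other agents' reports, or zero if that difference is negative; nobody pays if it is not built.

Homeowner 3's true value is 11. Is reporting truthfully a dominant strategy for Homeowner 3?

Yes

Check each profile of the others' reports and compare truth against every alternative report.
Others report (6, 6): truth gives 0, best alternative gives 0.
Others report (6, 11): truth gives 0, best alternative gives 0.
Others report (6, 14): truth gives 0, best alternative gives 0.
Others report (6, 32): truth gives 0, best alternative gives 0.
Others report (11, 6): truth gives 0, best alternative gives 0.
Others report (11, 11): truth gives 0, best alternative gives 0.
(Remaining 10 profiles checked similarly; truth is weakly best in each.)
In every case the truthful report is at least as good as any alternative, so it is a dominant strategy.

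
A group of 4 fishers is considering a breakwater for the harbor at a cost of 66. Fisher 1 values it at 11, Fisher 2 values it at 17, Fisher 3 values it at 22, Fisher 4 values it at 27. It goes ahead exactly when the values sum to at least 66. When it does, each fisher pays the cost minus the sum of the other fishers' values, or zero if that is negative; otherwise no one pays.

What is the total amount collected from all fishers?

33

Total value 77 ≥ cost 66, so it is built.
Fisher 1: others sum to 66; max(0, 66 - 66) = 0.
Fisher 2: others sum to 60; max(0, 66 - 60) = 6.
Fisher 3: others sum to 55; max(0, 66 - 55) = 11.
Fisher 4: others sum to 50; max(0, 66 - 50) = 16.
Total collected = 0 + 6 + 11 + 16 = 33.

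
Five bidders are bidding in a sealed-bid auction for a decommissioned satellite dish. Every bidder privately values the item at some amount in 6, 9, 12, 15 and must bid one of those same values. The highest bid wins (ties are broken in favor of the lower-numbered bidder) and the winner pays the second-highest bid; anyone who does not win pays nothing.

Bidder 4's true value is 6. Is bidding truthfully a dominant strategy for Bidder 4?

Yes

Check each profile of the others' bids and compare truth against every alternative bid.
Others bid (6, 6, 6, 9): truth gives 0, best alternative gives -3.
Others bid (6, 6, 6, 6): truth gives 0, best alternative gives 0.
Others bid (6, 6, 6, 12): truth gives 0, best alternative gives 0.
Others bid (6, 6, 6, 15): truth gives 0, best alternative gives 0.
Others bid (6, 6, 9, 6): truth gives 0, best alternative gives 0.
Others bid (6, 6, 9, 9): truth gives 0, best alternative gives 0.
(Remaining 250 profiles checked similarly; truth is weakly best in each.)
In every case the truthful bid is at least as good as any alternative, so it is a dominant strategy.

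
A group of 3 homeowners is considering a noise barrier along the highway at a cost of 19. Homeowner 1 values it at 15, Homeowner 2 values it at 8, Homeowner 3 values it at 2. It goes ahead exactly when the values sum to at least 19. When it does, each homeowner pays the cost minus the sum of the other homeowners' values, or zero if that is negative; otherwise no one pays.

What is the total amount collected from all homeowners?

Total value 25 ≥ cost 19, so it is built.
Homeowner 1: others sum to 10; max(0, 19 - 10) = 9.
Homeowner 2: others sum to 17; max(0, 19 - 17) = 2.
Homeowner 3: others sum to 23; max(0, 19 - 23) = 0.
Total collected = 9 + 2 + 0 = 11.

11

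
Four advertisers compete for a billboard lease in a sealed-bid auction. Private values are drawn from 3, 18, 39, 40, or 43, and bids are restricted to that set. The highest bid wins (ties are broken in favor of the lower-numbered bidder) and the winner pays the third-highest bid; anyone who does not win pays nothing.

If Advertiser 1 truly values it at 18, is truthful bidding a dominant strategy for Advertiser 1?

No

Consider the case where Advertiser 2 bids 3, Advertiser 3 bids 3 and Advertiser 4 bids 39.
Truthful bid 18: loses, pays 0, utility 0.
Bid 39 instead: wins, pays 3, utility 18 - 3 = 15.
Since 15 > 0, bidding 39 is strictly better here, so truthful bidding is not dominant.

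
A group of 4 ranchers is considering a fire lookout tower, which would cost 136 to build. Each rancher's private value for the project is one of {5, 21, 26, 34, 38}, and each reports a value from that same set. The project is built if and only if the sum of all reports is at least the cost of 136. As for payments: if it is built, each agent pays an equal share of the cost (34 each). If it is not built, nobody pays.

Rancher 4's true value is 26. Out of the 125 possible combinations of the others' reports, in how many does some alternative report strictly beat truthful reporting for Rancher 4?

4

Others report (34, 38, 38): truth gives -8; report 5 gives 0 > -8. Violating.
Others report (38, 34, 38): truth gives -8; report 5 gives 0 > -8. Violating.
Others report (38, 38, 34): truth gives -8; report 5 gives 0 > -8. Violating.
Others report (38, 38, 38): truth gives -8; report 5 gives 0 > -8. Violating.
Others report (5, 5, 5): truth gives 0; no alternative beats it.
Others report (5, 5, 21): truth gives 0; no alternative beats it.
(Checking all 125 profiles: 4 have a profitable deviation, 121 do not.)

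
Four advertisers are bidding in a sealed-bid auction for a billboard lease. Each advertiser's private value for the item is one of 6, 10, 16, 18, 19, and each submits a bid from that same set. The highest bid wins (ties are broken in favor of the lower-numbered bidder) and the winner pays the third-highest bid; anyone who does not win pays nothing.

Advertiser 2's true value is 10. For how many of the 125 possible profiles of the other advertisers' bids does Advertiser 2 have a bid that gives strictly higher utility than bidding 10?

Others bid (6, 6, 16): truth gives 0; bid 16 gives 4 > 0. Violating.
Others bid (6, 6, 18): truth gives 0; bid 18 gives 4 > 0. Violating.
Others bid (6, 6, 19): truth gives 0; bid 19 gives 4 > 0. Violating.
Others bid (6, 16, 6): truth gives 0; bid 16 gives 4 > 0. Violating.
Others bid (6, 6, 6): truth gives 4; no alternative beats it.
Others bid (6, 6, 10): truth gives 4; no alternative beats it.
(Checking all 125 profiles: 9 have a profitable deviation, 116 do not.)

9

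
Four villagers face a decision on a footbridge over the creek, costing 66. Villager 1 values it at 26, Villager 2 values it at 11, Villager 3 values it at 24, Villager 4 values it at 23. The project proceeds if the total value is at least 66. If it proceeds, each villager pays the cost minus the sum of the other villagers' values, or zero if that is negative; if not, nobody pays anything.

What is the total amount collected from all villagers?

Total value 84 ≥ cost 66, so it is built.
Villager 1: others sum to 58; max(0, 66 - 58) = 8.
Villager 2: others sum to 73; max(0, 66 - 73) = 0.
Villager 3: others sum to 60; max(0, 66 - 60) = 6.
Villager 4: others sum to 61; max(0, 66 - 61) = 5.
Total collected = 8 + 0 + 6 + 5 = 19.

19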